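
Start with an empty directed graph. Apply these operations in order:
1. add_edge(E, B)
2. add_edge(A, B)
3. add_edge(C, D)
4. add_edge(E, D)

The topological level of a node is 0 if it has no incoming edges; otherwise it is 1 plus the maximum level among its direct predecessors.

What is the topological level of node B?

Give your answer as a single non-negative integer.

Answer: 1

Derivation:
Op 1: add_edge(E, B). Edges now: 1
Op 2: add_edge(A, B). Edges now: 2
Op 3: add_edge(C, D). Edges now: 3
Op 4: add_edge(E, D). Edges now: 4
Compute levels (Kahn BFS):
  sources (in-degree 0): A, C, E
  process A: level=0
    A->B: in-degree(B)=1, level(B)>=1
  process C: level=0
    C->D: in-degree(D)=1, level(D)>=1
  process E: level=0
    E->B: in-degree(B)=0, level(B)=1, enqueue
    E->D: in-degree(D)=0, level(D)=1, enqueue
  process B: level=1
  process D: level=1
All levels: A:0, B:1, C:0, D:1, E:0
level(B) = 1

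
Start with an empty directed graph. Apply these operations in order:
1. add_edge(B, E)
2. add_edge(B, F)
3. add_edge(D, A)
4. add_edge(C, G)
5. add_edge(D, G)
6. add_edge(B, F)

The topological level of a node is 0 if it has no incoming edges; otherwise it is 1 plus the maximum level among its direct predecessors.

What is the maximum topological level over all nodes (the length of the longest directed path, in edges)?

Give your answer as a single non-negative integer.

Op 1: add_edge(B, E). Edges now: 1
Op 2: add_edge(B, F). Edges now: 2
Op 3: add_edge(D, A). Edges now: 3
Op 4: add_edge(C, G). Edges now: 4
Op 5: add_edge(D, G). Edges now: 5
Op 6: add_edge(B, F) (duplicate, no change). Edges now: 5
Compute levels (Kahn BFS):
  sources (in-degree 0): B, C, D
  process B: level=0
    B->E: in-degree(E)=0, level(E)=1, enqueue
    B->F: in-degree(F)=0, level(F)=1, enqueue
  process C: level=0
    C->G: in-degree(G)=1, level(G)>=1
  process D: level=0
    D->A: in-degree(A)=0, level(A)=1, enqueue
    D->G: in-degree(G)=0, level(G)=1, enqueue
  process E: level=1
  process F: level=1
  process A: level=1
  process G: level=1
All levels: A:1, B:0, C:0, D:0, E:1, F:1, G:1
max level = 1

Answer: 1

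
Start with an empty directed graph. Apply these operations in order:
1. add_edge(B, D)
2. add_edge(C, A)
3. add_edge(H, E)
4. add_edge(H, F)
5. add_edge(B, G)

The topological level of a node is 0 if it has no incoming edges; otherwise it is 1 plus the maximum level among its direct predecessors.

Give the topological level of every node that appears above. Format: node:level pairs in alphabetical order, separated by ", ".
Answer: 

Answer: A:1, B:0, C:0, D:1, E:1, F:1, G:1, H:0

Derivation:
Op 1: add_edge(B, D). Edges now: 1
Op 2: add_edge(C, A). Edges now: 2
Op 3: add_edge(H, E). Edges now: 3
Op 4: add_edge(H, F). Edges now: 4
Op 5: add_edge(B, G). Edges now: 5
Compute levels (Kahn BFS):
  sources (in-degree 0): B, C, H
  process B: level=0
    B->D: in-degree(D)=0, level(D)=1, enqueue
    B->G: in-degree(G)=0, level(G)=1, enqueue
  process C: level=0
    C->A: in-degree(A)=0, level(A)=1, enqueue
  process H: level=0
    H->E: in-degree(E)=0, level(E)=1, enqueue
    H->F: in-degree(F)=0, level(F)=1, enqueue
  process D: level=1
  process G: level=1
  process A: level=1
  process E: level=1
  process F: level=1
All levels: A:1, B:0, C:0, D:1, E:1, F:1, G:1, H:0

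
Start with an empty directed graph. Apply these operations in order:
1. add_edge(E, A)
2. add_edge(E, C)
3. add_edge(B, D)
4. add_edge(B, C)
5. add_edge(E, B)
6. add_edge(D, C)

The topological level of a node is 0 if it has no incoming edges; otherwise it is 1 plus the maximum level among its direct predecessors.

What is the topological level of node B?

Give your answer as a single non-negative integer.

Op 1: add_edge(E, A). Edges now: 1
Op 2: add_edge(E, C). Edges now: 2
Op 3: add_edge(B, D). Edges now: 3
Op 4: add_edge(B, C). Edges now: 4
Op 5: add_edge(E, B). Edges now: 5
Op 6: add_edge(D, C). Edges now: 6
Compute levels (Kahn BFS):
  sources (in-degree 0): E
  process E: level=0
    E->A: in-degree(A)=0, level(A)=1, enqueue
    E->B: in-degree(B)=0, level(B)=1, enqueue
    E->C: in-degree(C)=2, level(C)>=1
  process A: level=1
  process B: level=1
    B->C: in-degree(C)=1, level(C)>=2
    B->D: in-degree(D)=0, level(D)=2, enqueue
  process D: level=2
    D->C: in-degree(C)=0, level(C)=3, enqueue
  process C: level=3
All levels: A:1, B:1, C:3, D:2, E:0
level(B) = 1

Answer: 1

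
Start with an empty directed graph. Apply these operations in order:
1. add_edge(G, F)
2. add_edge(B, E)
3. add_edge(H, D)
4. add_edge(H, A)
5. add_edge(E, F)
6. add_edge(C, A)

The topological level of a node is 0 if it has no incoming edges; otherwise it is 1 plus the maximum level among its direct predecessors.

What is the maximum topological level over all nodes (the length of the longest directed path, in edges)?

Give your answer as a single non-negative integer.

Answer: 2

Derivation:
Op 1: add_edge(G, F). Edges now: 1
Op 2: add_edge(B, E). Edges now: 2
Op 3: add_edge(H, D). Edges now: 3
Op 4: add_edge(H, A). Edges now: 4
Op 5: add_edge(E, F). Edges now: 5
Op 6: add_edge(C, A). Edges now: 6
Compute levels (Kahn BFS):
  sources (in-degree 0): B, C, G, H
  process B: level=0
    B->E: in-degree(E)=0, level(E)=1, enqueue
  process C: level=0
    C->A: in-degree(A)=1, level(A)>=1
  process G: level=0
    G->F: in-degree(F)=1, level(F)>=1
  process H: level=0
    H->A: in-degree(A)=0, level(A)=1, enqueue
    H->D: in-degree(D)=0, level(D)=1, enqueue
  process E: level=1
    E->F: in-degree(F)=0, level(F)=2, enqueue
  process A: level=1
  process D: level=1
  process F: level=2
All levels: A:1, B:0, C:0, D:1, E:1, F:2, G:0, H:0
max level = 2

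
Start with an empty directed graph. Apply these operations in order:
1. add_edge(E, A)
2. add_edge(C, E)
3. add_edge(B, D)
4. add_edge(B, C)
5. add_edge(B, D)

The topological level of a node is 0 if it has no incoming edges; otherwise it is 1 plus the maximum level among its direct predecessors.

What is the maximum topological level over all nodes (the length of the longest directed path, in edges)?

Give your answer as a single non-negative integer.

Op 1: add_edge(E, A). Edges now: 1
Op 2: add_edge(C, E). Edges now: 2
Op 3: add_edge(B, D). Edges now: 3
Op 4: add_edge(B, C). Edges now: 4
Op 5: add_edge(B, D) (duplicate, no change). Edges now: 4
Compute levels (Kahn BFS):
  sources (in-degree 0): B
  process B: level=0
    B->C: in-degree(C)=0, level(C)=1, enqueue
    B->D: in-degree(D)=0, level(D)=1, enqueue
  process C: level=1
    C->E: in-degree(E)=0, level(E)=2, enqueue
  process D: level=1
  process E: level=2
    E->A: in-degree(A)=0, level(A)=3, enqueue
  process A: level=3
All levels: A:3, B:0, C:1, D:1, E:2
max level = 3

Answer: 3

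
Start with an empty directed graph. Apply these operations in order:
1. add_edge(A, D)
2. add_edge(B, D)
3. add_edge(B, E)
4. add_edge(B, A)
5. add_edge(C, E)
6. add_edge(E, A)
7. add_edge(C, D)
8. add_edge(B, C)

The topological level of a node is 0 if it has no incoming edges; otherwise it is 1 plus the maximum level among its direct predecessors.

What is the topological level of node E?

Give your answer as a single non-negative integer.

Answer: 2

Derivation:
Op 1: add_edge(A, D). Edges now: 1
Op 2: add_edge(B, D). Edges now: 2
Op 3: add_edge(B, E). Edges now: 3
Op 4: add_edge(B, A). Edges now: 4
Op 5: add_edge(C, E). Edges now: 5
Op 6: add_edge(E, A). Edges now: 6
Op 7: add_edge(C, D). Edges now: 7
Op 8: add_edge(B, C). Edges now: 8
Compute levels (Kahn BFS):
  sources (in-degree 0): B
  process B: level=0
    B->A: in-degree(A)=1, level(A)>=1
    B->C: in-degree(C)=0, level(C)=1, enqueue
    B->D: in-degree(D)=2, level(D)>=1
    B->E: in-degree(E)=1, level(E)>=1
  process C: level=1
    C->D: in-degree(D)=1, level(D)>=2
    C->E: in-degree(E)=0, level(E)=2, enqueue
  process E: level=2
    E->A: in-degree(A)=0, level(A)=3, enqueue
  process A: level=3
    A->D: in-degree(D)=0, level(D)=4, enqueue
  process D: level=4
All levels: A:3, B:0, C:1, D:4, E:2
level(E) = 2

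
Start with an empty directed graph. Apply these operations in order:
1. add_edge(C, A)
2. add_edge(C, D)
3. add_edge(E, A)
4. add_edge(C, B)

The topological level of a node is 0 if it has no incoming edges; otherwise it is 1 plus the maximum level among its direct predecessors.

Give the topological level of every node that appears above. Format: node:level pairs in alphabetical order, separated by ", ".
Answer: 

Answer: A:1, B:1, C:0, D:1, E:0

Derivation:
Op 1: add_edge(C, A). Edges now: 1
Op 2: add_edge(C, D). Edges now: 2
Op 3: add_edge(E, A). Edges now: 3
Op 4: add_edge(C, B). Edges now: 4
Compute levels (Kahn BFS):
  sources (in-degree 0): C, E
  process C: level=0
    C->A: in-degree(A)=1, level(A)>=1
    C->B: in-degree(B)=0, level(B)=1, enqueue
    C->D: in-degree(D)=0, level(D)=1, enqueue
  process E: level=0
    E->A: in-degree(A)=0, level(A)=1, enqueue
  process B: level=1
  process D: level=1
  process A: level=1
All levels: A:1, B:1, C:0, D:1, E:0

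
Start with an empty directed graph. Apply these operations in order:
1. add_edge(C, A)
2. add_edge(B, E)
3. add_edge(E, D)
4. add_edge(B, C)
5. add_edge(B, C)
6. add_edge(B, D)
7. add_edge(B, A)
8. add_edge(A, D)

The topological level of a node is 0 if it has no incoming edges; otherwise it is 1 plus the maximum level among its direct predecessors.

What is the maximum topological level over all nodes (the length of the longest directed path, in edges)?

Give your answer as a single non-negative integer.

Answer: 3

Derivation:
Op 1: add_edge(C, A). Edges now: 1
Op 2: add_edge(B, E). Edges now: 2
Op 3: add_edge(E, D). Edges now: 3
Op 4: add_edge(B, C). Edges now: 4
Op 5: add_edge(B, C) (duplicate, no change). Edges now: 4
Op 6: add_edge(B, D). Edges now: 5
Op 7: add_edge(B, A). Edges now: 6
Op 8: add_edge(A, D). Edges now: 7
Compute levels (Kahn BFS):
  sources (in-degree 0): B
  process B: level=0
    B->A: in-degree(A)=1, level(A)>=1
    B->C: in-degree(C)=0, level(C)=1, enqueue
    B->D: in-degree(D)=2, level(D)>=1
    B->E: in-degree(E)=0, level(E)=1, enqueue
  process C: level=1
    C->A: in-degree(A)=0, level(A)=2, enqueue
  process E: level=1
    E->D: in-degree(D)=1, level(D)>=2
  process A: level=2
    A->D: in-degree(D)=0, level(D)=3, enqueue
  process D: level=3
All levels: A:2, B:0, C:1, D:3, E:1
max level = 3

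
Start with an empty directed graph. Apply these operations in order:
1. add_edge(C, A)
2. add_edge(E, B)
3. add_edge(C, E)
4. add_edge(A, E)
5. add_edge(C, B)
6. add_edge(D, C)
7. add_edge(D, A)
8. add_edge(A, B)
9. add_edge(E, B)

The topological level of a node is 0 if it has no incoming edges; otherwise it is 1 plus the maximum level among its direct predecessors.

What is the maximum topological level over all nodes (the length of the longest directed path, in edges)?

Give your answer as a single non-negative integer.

Op 1: add_edge(C, A). Edges now: 1
Op 2: add_edge(E, B). Edges now: 2
Op 3: add_edge(C, E). Edges now: 3
Op 4: add_edge(A, E). Edges now: 4
Op 5: add_edge(C, B). Edges now: 5
Op 6: add_edge(D, C). Edges now: 6
Op 7: add_edge(D, A). Edges now: 7
Op 8: add_edge(A, B). Edges now: 8
Op 9: add_edge(E, B) (duplicate, no change). Edges now: 8
Compute levels (Kahn BFS):
  sources (in-degree 0): D
  process D: level=0
    D->A: in-degree(A)=1, level(A)>=1
    D->C: in-degree(C)=0, level(C)=1, enqueue
  process C: level=1
    C->A: in-degree(A)=0, level(A)=2, enqueue
    C->B: in-degree(B)=2, level(B)>=2
    C->E: in-degree(E)=1, level(E)>=2
  process A: level=2
    A->B: in-degree(B)=1, level(B)>=3
    A->E: in-degree(E)=0, level(E)=3, enqueue
  process E: level=3
    E->B: in-degree(B)=0, level(B)=4, enqueue
  process B: level=4
All levels: A:2, B:4, C:1, D:0, E:3
max level = 4

Answer: 4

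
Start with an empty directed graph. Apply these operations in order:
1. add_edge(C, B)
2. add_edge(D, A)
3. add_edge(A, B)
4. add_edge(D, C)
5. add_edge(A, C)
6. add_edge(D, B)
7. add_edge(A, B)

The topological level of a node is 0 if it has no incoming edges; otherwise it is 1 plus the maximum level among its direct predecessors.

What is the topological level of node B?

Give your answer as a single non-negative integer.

Answer: 3

Derivation:
Op 1: add_edge(C, B). Edges now: 1
Op 2: add_edge(D, A). Edges now: 2
Op 3: add_edge(A, B). Edges now: 3
Op 4: add_edge(D, C). Edges now: 4
Op 5: add_edge(A, C). Edges now: 5
Op 6: add_edge(D, B). Edges now: 6
Op 7: add_edge(A, B) (duplicate, no change). Edges now: 6
Compute levels (Kahn BFS):
  sources (in-degree 0): D
  process D: level=0
    D->A: in-degree(A)=0, level(A)=1, enqueue
    D->B: in-degree(B)=2, level(B)>=1
    D->C: in-degree(C)=1, level(C)>=1
  process A: level=1
    A->B: in-degree(B)=1, level(B)>=2
    A->C: in-degree(C)=0, level(C)=2, enqueue
  process C: level=2
    C->B: in-degree(B)=0, level(B)=3, enqueue
  process B: level=3
All levels: A:1, B:3, C:2, D:0
level(B) = 3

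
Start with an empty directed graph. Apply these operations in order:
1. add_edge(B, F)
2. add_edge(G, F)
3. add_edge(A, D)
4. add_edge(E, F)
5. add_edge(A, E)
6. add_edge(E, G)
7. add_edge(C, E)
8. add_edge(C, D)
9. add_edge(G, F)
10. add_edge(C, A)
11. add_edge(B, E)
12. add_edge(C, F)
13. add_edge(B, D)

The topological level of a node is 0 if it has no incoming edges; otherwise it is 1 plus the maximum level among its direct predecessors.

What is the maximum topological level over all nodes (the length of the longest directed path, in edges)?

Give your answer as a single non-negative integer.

Answer: 4

Derivation:
Op 1: add_edge(B, F). Edges now: 1
Op 2: add_edge(G, F). Edges now: 2
Op 3: add_edge(A, D). Edges now: 3
Op 4: add_edge(E, F). Edges now: 4
Op 5: add_edge(A, E). Edges now: 5
Op 6: add_edge(E, G). Edges now: 6
Op 7: add_edge(C, E). Edges now: 7
Op 8: add_edge(C, D). Edges now: 8
Op 9: add_edge(G, F) (duplicate, no change). Edges now: 8
Op 10: add_edge(C, A). Edges now: 9
Op 11: add_edge(B, E). Edges now: 10
Op 12: add_edge(C, F). Edges now: 11
Op 13: add_edge(B, D). Edges now: 12
Compute levels (Kahn BFS):
  sources (in-degree 0): B, C
  process B: level=0
    B->D: in-degree(D)=2, level(D)>=1
    B->E: in-degree(E)=2, level(E)>=1
    B->F: in-degree(F)=3, level(F)>=1
  process C: level=0
    C->A: in-degree(A)=0, level(A)=1, enqueue
    C->D: in-degree(D)=1, level(D)>=1
    C->E: in-degree(E)=1, level(E)>=1
    C->F: in-degree(F)=2, level(F)>=1
  process A: level=1
    A->D: in-degree(D)=0, level(D)=2, enqueue
    A->E: in-degree(E)=0, level(E)=2, enqueue
  process D: level=2
  process E: level=2
    E->F: in-degree(F)=1, level(F)>=3
    E->G: in-degree(G)=0, level(G)=3, enqueue
  process G: level=3
    G->F: in-degree(F)=0, level(F)=4, enqueue
  process F: level=4
All levels: A:1, B:0, C:0, D:2, E:2, F:4, G:3
max level = 4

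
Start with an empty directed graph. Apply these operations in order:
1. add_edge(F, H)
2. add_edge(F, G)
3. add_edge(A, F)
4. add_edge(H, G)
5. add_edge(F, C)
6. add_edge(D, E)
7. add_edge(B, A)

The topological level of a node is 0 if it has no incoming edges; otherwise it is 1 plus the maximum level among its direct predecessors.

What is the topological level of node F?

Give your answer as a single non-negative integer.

Answer: 2

Derivation:
Op 1: add_edge(F, H). Edges now: 1
Op 2: add_edge(F, G). Edges now: 2
Op 3: add_edge(A, F). Edges now: 3
Op 4: add_edge(H, G). Edges now: 4
Op 5: add_edge(F, C). Edges now: 5
Op 6: add_edge(D, E). Edges now: 6
Op 7: add_edge(B, A). Edges now: 7
Compute levels (Kahn BFS):
  sources (in-degree 0): B, D
  process B: level=0
    B->A: in-degree(A)=0, level(A)=1, enqueue
  process D: level=0
    D->E: in-degree(E)=0, level(E)=1, enqueue
  process A: level=1
    A->F: in-degree(F)=0, level(F)=2, enqueue
  process E: level=1
  process F: level=2
    F->C: in-degree(C)=0, level(C)=3, enqueue
    F->G: in-degree(G)=1, level(G)>=3
    F->H: in-degree(H)=0, level(H)=3, enqueue
  process C: level=3
  process H: level=3
    H->G: in-degree(G)=0, level(G)=4, enqueue
  process G: level=4
All levels: A:1, B:0, C:3, D:0, E:1, F:2, G:4, H:3
level(F) = 2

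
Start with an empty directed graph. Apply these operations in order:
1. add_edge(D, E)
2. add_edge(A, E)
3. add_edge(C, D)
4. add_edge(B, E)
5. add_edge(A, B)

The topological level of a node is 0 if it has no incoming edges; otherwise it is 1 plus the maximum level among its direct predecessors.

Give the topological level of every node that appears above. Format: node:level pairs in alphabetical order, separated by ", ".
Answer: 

Answer: A:0, B:1, C:0, D:1, E:2

Derivation:
Op 1: add_edge(D, E). Edges now: 1
Op 2: add_edge(A, E). Edges now: 2
Op 3: add_edge(C, D). Edges now: 3
Op 4: add_edge(B, E). Edges now: 4
Op 5: add_edge(A, B). Edges now: 5
Compute levels (Kahn BFS):
  sources (in-degree 0): A, C
  process A: level=0
    A->B: in-degree(B)=0, level(B)=1, enqueue
    A->E: in-degree(E)=2, level(E)>=1
  process C: level=0
    C->D: in-degree(D)=0, level(D)=1, enqueue
  process B: level=1
    B->E: in-degree(E)=1, level(E)>=2
  process D: level=1
    D->E: in-degree(E)=0, level(E)=2, enqueue
  process E: level=2
All levels: A:0, B:1, C:0, D:1, E:2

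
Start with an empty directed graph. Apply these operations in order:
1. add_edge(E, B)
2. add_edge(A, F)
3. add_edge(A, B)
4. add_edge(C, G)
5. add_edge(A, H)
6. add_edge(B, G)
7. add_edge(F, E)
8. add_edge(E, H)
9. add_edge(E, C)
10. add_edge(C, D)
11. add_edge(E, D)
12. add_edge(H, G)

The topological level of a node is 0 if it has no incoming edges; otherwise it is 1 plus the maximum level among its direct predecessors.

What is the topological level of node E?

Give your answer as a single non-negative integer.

Answer: 2

Derivation:
Op 1: add_edge(E, B). Edges now: 1
Op 2: add_edge(A, F). Edges now: 2
Op 3: add_edge(A, B). Edges now: 3
Op 4: add_edge(C, G). Edges now: 4
Op 5: add_edge(A, H). Edges now: 5
Op 6: add_edge(B, G). Edges now: 6
Op 7: add_edge(F, E). Edges now: 7
Op 8: add_edge(E, H). Edges now: 8
Op 9: add_edge(E, C). Edges now: 9
Op 10: add_edge(C, D). Edges now: 10
Op 11: add_edge(E, D). Edges now: 11
Op 12: add_edge(H, G). Edges now: 12
Compute levels (Kahn BFS):
  sources (in-degree 0): A
  process A: level=0
    A->B: in-degree(B)=1, level(B)>=1
    A->F: in-degree(F)=0, level(F)=1, enqueue
    A->H: in-degree(H)=1, level(H)>=1
  process F: level=1
    F->E: in-degree(E)=0, level(E)=2, enqueue
  process E: level=2
    E->B: in-degree(B)=0, level(B)=3, enqueue
    E->C: in-degree(C)=0, level(C)=3, enqueue
    E->D: in-degree(D)=1, level(D)>=3
    E->H: in-degree(H)=0, level(H)=3, enqueue
  process B: level=3
    B->G: in-degree(G)=2, level(G)>=4
  process C: level=3
    C->D: in-degree(D)=0, level(D)=4, enqueue
    C->G: in-degree(G)=1, level(G)>=4
  process H: level=3
    H->G: in-degree(G)=0, level(G)=4, enqueue
  process D: level=4
  process G: level=4
All levels: A:0, B:3, C:3, D:4, E:2, F:1, G:4, H:3
level(E) = 2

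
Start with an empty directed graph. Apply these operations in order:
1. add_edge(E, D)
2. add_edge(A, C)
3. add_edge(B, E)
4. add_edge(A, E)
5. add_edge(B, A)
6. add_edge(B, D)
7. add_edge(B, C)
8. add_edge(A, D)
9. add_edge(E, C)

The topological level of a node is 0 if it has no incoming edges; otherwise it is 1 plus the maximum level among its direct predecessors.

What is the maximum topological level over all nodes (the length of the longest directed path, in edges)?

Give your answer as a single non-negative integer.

Op 1: add_edge(E, D). Edges now: 1
Op 2: add_edge(A, C). Edges now: 2
Op 3: add_edge(B, E). Edges now: 3
Op 4: add_edge(A, E). Edges now: 4
Op 5: add_edge(B, A). Edges now: 5
Op 6: add_edge(B, D). Edges now: 6
Op 7: add_edge(B, C). Edges now: 7
Op 8: add_edge(A, D). Edges now: 8
Op 9: add_edge(E, C). Edges now: 9
Compute levels (Kahn BFS):
  sources (in-degree 0): B
  process B: level=0
    B->A: in-degree(A)=0, level(A)=1, enqueue
    B->C: in-degree(C)=2, level(C)>=1
    B->D: in-degree(D)=2, level(D)>=1
    B->E: in-degree(E)=1, level(E)>=1
  process A: level=1
    A->C: in-degree(C)=1, level(C)>=2
    A->D: in-degree(D)=1, level(D)>=2
    A->E: in-degree(E)=0, level(E)=2, enqueue
  process E: level=2
    E->C: in-degree(C)=0, level(C)=3, enqueue
    E->D: in-degree(D)=0, level(D)=3, enqueue
  process C: level=3
  process D: level=3
All levels: A:1, B:0, C:3, D:3, E:2
max level = 3

Answer: 3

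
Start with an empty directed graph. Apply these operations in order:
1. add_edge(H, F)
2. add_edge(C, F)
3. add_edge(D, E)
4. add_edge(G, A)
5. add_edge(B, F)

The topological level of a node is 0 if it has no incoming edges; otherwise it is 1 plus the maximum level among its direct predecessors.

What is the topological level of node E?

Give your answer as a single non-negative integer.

Op 1: add_edge(H, F). Edges now: 1
Op 2: add_edge(C, F). Edges now: 2
Op 3: add_edge(D, E). Edges now: 3
Op 4: add_edge(G, A). Edges now: 4
Op 5: add_edge(B, F). Edges now: 5
Compute levels (Kahn BFS):
  sources (in-degree 0): B, C, D, G, H
  process B: level=0
    B->F: in-degree(F)=2, level(F)>=1
  process C: level=0
    C->F: in-degree(F)=1, level(F)>=1
  process D: level=0
    D->E: in-degree(E)=0, level(E)=1, enqueue
  process G: level=0
    G->A: in-degree(A)=0, level(A)=1, enqueue
  process H: level=0
    H->F: in-degree(F)=0, level(F)=1, enqueue
  process E: level=1
  process A: level=1
  process F: level=1
All levels: A:1, B:0, C:0, D:0, E:1, F:1, G:0, H:0
level(E) = 1

Answer: 1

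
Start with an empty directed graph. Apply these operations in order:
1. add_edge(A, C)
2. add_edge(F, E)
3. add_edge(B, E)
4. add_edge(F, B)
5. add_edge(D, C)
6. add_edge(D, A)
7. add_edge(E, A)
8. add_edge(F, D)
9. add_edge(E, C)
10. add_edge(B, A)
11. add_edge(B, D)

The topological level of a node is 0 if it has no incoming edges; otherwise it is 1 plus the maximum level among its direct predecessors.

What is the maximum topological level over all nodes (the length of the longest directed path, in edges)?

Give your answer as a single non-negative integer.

Answer: 4

Derivation:
Op 1: add_edge(A, C). Edges now: 1
Op 2: add_edge(F, E). Edges now: 2
Op 3: add_edge(B, E). Edges now: 3
Op 4: add_edge(F, B). Edges now: 4
Op 5: add_edge(D, C). Edges now: 5
Op 6: add_edge(D, A). Edges now: 6
Op 7: add_edge(E, A). Edges now: 7
Op 8: add_edge(F, D). Edges now: 8
Op 9: add_edge(E, C). Edges now: 9
Op 10: add_edge(B, A). Edges now: 10
Op 11: add_edge(B, D). Edges now: 11
Compute levels (Kahn BFS):
  sources (in-degree 0): F
  process F: level=0
    F->B: in-degree(B)=0, level(B)=1, enqueue
    F->D: in-degree(D)=1, level(D)>=1
    F->E: in-degree(E)=1, level(E)>=1
  process B: level=1
    B->A: in-degree(A)=2, level(A)>=2
    B->D: in-degree(D)=0, level(D)=2, enqueue
    B->E: in-degree(E)=0, level(E)=2, enqueue
  process D: level=2
    D->A: in-degree(A)=1, level(A)>=3
    D->C: in-degree(C)=2, level(C)>=3
  process E: level=2
    E->A: in-degree(A)=0, level(A)=3, enqueue
    E->C: in-degree(C)=1, level(C)>=3
  process A: level=3
    A->C: in-degree(C)=0, level(C)=4, enqueue
  process C: level=4
All levels: A:3, B:1, C:4, D:2, E:2, F:0
max level = 4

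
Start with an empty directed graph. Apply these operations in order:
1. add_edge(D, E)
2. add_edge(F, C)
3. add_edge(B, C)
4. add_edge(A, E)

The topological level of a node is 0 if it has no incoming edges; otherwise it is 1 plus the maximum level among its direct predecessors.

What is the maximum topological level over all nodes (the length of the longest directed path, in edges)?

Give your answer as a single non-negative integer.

Op 1: add_edge(D, E). Edges now: 1
Op 2: add_edge(F, C). Edges now: 2
Op 3: add_edge(B, C). Edges now: 3
Op 4: add_edge(A, E). Edges now: 4
Compute levels (Kahn BFS):
  sources (in-degree 0): A, B, D, F
  process A: level=0
    A->E: in-degree(E)=1, level(E)>=1
  process B: level=0
    B->C: in-degree(C)=1, level(C)>=1
  process D: level=0
    D->E: in-degree(E)=0, level(E)=1, enqueue
  process F: level=0
    F->C: in-degree(C)=0, level(C)=1, enqueue
  process E: level=1
  process C: level=1
All levels: A:0, B:0, C:1, D:0, E:1, F:0
max level = 1

Answer: 1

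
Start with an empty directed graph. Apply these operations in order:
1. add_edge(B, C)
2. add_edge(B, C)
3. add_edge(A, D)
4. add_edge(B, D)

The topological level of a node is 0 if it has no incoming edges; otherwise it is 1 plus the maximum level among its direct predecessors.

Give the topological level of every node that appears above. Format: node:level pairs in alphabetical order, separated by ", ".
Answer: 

Op 1: add_edge(B, C). Edges now: 1
Op 2: add_edge(B, C) (duplicate, no change). Edges now: 1
Op 3: add_edge(A, D). Edges now: 2
Op 4: add_edge(B, D). Edges now: 3
Compute levels (Kahn BFS):
  sources (in-degree 0): A, B
  process A: level=0
    A->D: in-degree(D)=1, level(D)>=1
  process B: level=0
    B->C: in-degree(C)=0, level(C)=1, enqueue
    B->D: in-degree(D)=0, level(D)=1, enqueue
  process C: level=1
  process D: level=1
All levels: A:0, B:0, C:1, D:1

Answer: A:0, B:0, C:1, D:1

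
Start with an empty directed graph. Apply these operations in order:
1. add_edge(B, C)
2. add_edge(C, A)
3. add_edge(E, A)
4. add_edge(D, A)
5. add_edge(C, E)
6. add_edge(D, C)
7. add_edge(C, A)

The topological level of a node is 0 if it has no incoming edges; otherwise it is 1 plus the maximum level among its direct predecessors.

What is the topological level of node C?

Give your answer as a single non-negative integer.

Op 1: add_edge(B, C). Edges now: 1
Op 2: add_edge(C, A). Edges now: 2
Op 3: add_edge(E, A). Edges now: 3
Op 4: add_edge(D, A). Edges now: 4
Op 5: add_edge(C, E). Edges now: 5
Op 6: add_edge(D, C). Edges now: 6
Op 7: add_edge(C, A) (duplicate, no change). Edges now: 6
Compute levels (Kahn BFS):
  sources (in-degree 0): B, D
  process B: level=0
    B->C: in-degree(C)=1, level(C)>=1
  process D: level=0
    D->A: in-degree(A)=2, level(A)>=1
    D->C: in-degree(C)=0, level(C)=1, enqueue
  process C: level=1
    C->A: in-degree(A)=1, level(A)>=2
    C->E: in-degree(E)=0, level(E)=2, enqueue
  process E: level=2
    E->A: in-degree(A)=0, level(A)=3, enqueue
  process A: level=3
All levels: A:3, B:0, C:1, D:0, E:2
level(C) = 1

Answer: 1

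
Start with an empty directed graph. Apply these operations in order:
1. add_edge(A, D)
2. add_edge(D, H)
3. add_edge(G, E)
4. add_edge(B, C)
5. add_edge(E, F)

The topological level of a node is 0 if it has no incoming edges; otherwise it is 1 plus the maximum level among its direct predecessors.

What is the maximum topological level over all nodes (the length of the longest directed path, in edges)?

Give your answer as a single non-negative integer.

Op 1: add_edge(A, D). Edges now: 1
Op 2: add_edge(D, H). Edges now: 2
Op 3: add_edge(G, E). Edges now: 3
Op 4: add_edge(B, C). Edges now: 4
Op 5: add_edge(E, F). Edges now: 5
Compute levels (Kahn BFS):
  sources (in-degree 0): A, B, G
  process A: level=0
    A->D: in-degree(D)=0, level(D)=1, enqueue
  process B: level=0
    B->C: in-degree(C)=0, level(C)=1, enqueue
  process G: level=0
    G->E: in-degree(E)=0, level(E)=1, enqueue
  process D: level=1
    D->H: in-degree(H)=0, level(H)=2, enqueue
  process C: level=1
  process E: level=1
    E->F: in-degree(F)=0, level(F)=2, enqueue
  process H: level=2
  process F: level=2
All levels: A:0, B:0, C:1, D:1, E:1, F:2, G:0, H:2
max level = 2

Answer: 2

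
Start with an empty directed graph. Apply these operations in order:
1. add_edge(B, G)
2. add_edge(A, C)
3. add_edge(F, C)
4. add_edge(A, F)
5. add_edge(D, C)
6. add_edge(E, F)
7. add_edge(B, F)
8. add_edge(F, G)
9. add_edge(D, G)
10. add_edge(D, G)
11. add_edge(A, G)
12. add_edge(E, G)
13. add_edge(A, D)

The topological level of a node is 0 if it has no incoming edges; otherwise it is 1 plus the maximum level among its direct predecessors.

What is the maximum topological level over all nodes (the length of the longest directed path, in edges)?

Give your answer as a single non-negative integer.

Op 1: add_edge(B, G). Edges now: 1
Op 2: add_edge(A, C). Edges now: 2
Op 3: add_edge(F, C). Edges now: 3
Op 4: add_edge(A, F). Edges now: 4
Op 5: add_edge(D, C). Edges now: 5
Op 6: add_edge(E, F). Edges now: 6
Op 7: add_edge(B, F). Edges now: 7
Op 8: add_edge(F, G). Edges now: 8
Op 9: add_edge(D, G). Edges now: 9
Op 10: add_edge(D, G) (duplicate, no change). Edges now: 9
Op 11: add_edge(A, G). Edges now: 10
Op 12: add_edge(E, G). Edges now: 11
Op 13: add_edge(A, D). Edges now: 12
Compute levels (Kahn BFS):
  sources (in-degree 0): A, B, E
  process A: level=0
    A->C: in-degree(C)=2, level(C)>=1
    A->D: in-degree(D)=0, level(D)=1, enqueue
    A->F: in-degree(F)=2, level(F)>=1
    A->G: in-degree(G)=4, level(G)>=1
  process B: level=0
    B->F: in-degree(F)=1, level(F)>=1
    B->G: in-degree(G)=3, level(G)>=1
  process E: level=0
    E->F: in-degree(F)=0, level(F)=1, enqueue
    E->G: in-degree(G)=2, level(G)>=1
  process D: level=1
    D->C: in-degree(C)=1, level(C)>=2
    D->G: in-degree(G)=1, level(G)>=2
  process F: level=1
    F->C: in-degree(C)=0, level(C)=2, enqueue
    F->G: in-degree(G)=0, level(G)=2, enqueue
  process C: level=2
  process G: level=2
All levels: A:0, B:0, C:2, D:1, E:0, F:1, G:2
max level = 2

Answer: 2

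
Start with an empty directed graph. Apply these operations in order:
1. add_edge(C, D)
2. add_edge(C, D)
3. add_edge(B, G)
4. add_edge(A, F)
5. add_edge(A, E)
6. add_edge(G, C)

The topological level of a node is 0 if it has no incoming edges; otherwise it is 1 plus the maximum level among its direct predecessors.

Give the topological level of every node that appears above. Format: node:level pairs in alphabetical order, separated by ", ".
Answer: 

Answer: A:0, B:0, C:2, D:3, E:1, F:1, G:1

Derivation:
Op 1: add_edge(C, D). Edges now: 1
Op 2: add_edge(C, D) (duplicate, no change). Edges now: 1
Op 3: add_edge(B, G). Edges now: 2
Op 4: add_edge(A, F). Edges now: 3
Op 5: add_edge(A, E). Edges now: 4
Op 6: add_edge(G, C). Edges now: 5
Compute levels (Kahn BFS):
  sources (in-degree 0): A, B
  process A: level=0
    A->E: in-degree(E)=0, level(E)=1, enqueue
    A->F: in-degree(F)=0, level(F)=1, enqueue
  process B: level=0
    B->G: in-degree(G)=0, level(G)=1, enqueue
  process E: level=1
  process F: level=1
  process G: level=1
    G->C: in-degree(C)=0, level(C)=2, enqueue
  process C: level=2
    C->D: in-degree(D)=0, level(D)=3, enqueue
  process D: level=3
All levels: A:0, B:0, C:2, D:3, E:1, F:1, G:1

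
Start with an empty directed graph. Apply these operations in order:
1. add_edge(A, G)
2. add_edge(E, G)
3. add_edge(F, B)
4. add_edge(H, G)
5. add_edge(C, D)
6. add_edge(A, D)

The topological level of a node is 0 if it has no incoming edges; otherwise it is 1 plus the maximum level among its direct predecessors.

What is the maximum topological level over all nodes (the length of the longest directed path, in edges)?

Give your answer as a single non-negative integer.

Answer: 1

Derivation:
Op 1: add_edge(A, G). Edges now: 1
Op 2: add_edge(E, G). Edges now: 2
Op 3: add_edge(F, B). Edges now: 3
Op 4: add_edge(H, G). Edges now: 4
Op 5: add_edge(C, D). Edges now: 5
Op 6: add_edge(A, D). Edges now: 6
Compute levels (Kahn BFS):
  sources (in-degree 0): A, C, E, F, H
  process A: level=0
    A->D: in-degree(D)=1, level(D)>=1
    A->G: in-degree(G)=2, level(G)>=1
  process C: level=0
    C->D: in-degree(D)=0, level(D)=1, enqueue
  process E: level=0
    E->G: in-degree(G)=1, level(G)>=1
  process F: level=0
    F->B: in-degree(B)=0, level(B)=1, enqueue
  process H: level=0
    H->G: in-degree(G)=0, level(G)=1, enqueue
  process D: level=1
  process B: level=1
  process G: level=1
All levels: A:0, B:1, C:0, D:1, E:0, F:0, G:1, H:0
max level = 1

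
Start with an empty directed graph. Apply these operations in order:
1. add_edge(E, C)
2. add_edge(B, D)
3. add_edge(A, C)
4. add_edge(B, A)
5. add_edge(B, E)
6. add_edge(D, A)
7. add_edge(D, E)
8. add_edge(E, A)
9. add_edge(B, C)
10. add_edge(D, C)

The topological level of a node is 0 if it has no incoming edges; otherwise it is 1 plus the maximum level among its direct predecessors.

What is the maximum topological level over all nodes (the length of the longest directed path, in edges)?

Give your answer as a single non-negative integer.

Op 1: add_edge(E, C). Edges now: 1
Op 2: add_edge(B, D). Edges now: 2
Op 3: add_edge(A, C). Edges now: 3
Op 4: add_edge(B, A). Edges now: 4
Op 5: add_edge(B, E). Edges now: 5
Op 6: add_edge(D, A). Edges now: 6
Op 7: add_edge(D, E). Edges now: 7
Op 8: add_edge(E, A). Edges now: 8
Op 9: add_edge(B, C). Edges now: 9
Op 10: add_edge(D, C). Edges now: 10
Compute levels (Kahn BFS):
  sources (in-degree 0): B
  process B: level=0
    B->A: in-degree(A)=2, level(A)>=1
    B->C: in-degree(C)=3, level(C)>=1
    B->D: in-degree(D)=0, level(D)=1, enqueue
    B->E: in-degree(E)=1, level(E)>=1
  process D: level=1
    D->A: in-degree(A)=1, level(A)>=2
    D->C: in-degree(C)=2, level(C)>=2
    D->E: in-degree(E)=0, level(E)=2, enqueue
  process E: level=2
    E->A: in-degree(A)=0, level(A)=3, enqueue
    E->C: in-degree(C)=1, level(C)>=3
  process A: level=3
    A->C: in-degree(C)=0, level(C)=4, enqueue
  process C: level=4
All levels: A:3, B:0, C:4, D:1, E:2
max level = 4

Answer: 4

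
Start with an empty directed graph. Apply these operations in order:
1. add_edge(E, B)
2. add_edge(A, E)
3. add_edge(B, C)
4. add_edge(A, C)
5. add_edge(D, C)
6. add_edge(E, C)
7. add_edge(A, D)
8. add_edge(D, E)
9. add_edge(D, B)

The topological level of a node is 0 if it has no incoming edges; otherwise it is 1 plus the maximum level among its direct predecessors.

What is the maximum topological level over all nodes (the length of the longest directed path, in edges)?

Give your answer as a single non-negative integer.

Op 1: add_edge(E, B). Edges now: 1
Op 2: add_edge(A, E). Edges now: 2
Op 3: add_edge(B, C). Edges now: 3
Op 4: add_edge(A, C). Edges now: 4
Op 5: add_edge(D, C). Edges now: 5
Op 6: add_edge(E, C). Edges now: 6
Op 7: add_edge(A, D). Edges now: 7
Op 8: add_edge(D, E). Edges now: 8
Op 9: add_edge(D, B). Edges now: 9
Compute levels (Kahn BFS):
  sources (in-degree 0): A
  process A: level=0
    A->C: in-degree(C)=3, level(C)>=1
    A->D: in-degree(D)=0, level(D)=1, enqueue
    A->E: in-degree(E)=1, level(E)>=1
  process D: level=1
    D->B: in-degree(B)=1, level(B)>=2
    D->C: in-degree(C)=2, level(C)>=2
    D->E: in-degree(E)=0, level(E)=2, enqueue
  process E: level=2
    E->B: in-degree(B)=0, level(B)=3, enqueue
    E->C: in-degree(C)=1, level(C)>=3
  process B: level=3
    B->C: in-degree(C)=0, level(C)=4, enqueue
  process C: level=4
All levels: A:0, B:3, C:4, D:1, E:2
max level = 4

Answer: 4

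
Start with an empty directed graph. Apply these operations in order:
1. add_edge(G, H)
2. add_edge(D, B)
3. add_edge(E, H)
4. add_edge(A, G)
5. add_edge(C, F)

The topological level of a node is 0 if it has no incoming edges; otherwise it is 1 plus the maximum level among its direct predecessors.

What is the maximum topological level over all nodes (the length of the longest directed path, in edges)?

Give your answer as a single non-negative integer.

Op 1: add_edge(G, H). Edges now: 1
Op 2: add_edge(D, B). Edges now: 2
Op 3: add_edge(E, H). Edges now: 3
Op 4: add_edge(A, G). Edges now: 4
Op 5: add_edge(C, F). Edges now: 5
Compute levels (Kahn BFS):
  sources (in-degree 0): A, C, D, E
  process A: level=0
    A->G: in-degree(G)=0, level(G)=1, enqueue
  process C: level=0
    C->F: in-degree(F)=0, level(F)=1, enqueue
  process D: level=0
    D->B: in-degree(B)=0, level(B)=1, enqueue
  process E: level=0
    E->H: in-degree(H)=1, level(H)>=1
  process G: level=1
    G->H: in-degree(H)=0, level(H)=2, enqueue
  process F: level=1
  process B: level=1
  process H: level=2
All levels: A:0, B:1, C:0, D:0, E:0, F:1, G:1, H:2
max level = 2

Answer: 2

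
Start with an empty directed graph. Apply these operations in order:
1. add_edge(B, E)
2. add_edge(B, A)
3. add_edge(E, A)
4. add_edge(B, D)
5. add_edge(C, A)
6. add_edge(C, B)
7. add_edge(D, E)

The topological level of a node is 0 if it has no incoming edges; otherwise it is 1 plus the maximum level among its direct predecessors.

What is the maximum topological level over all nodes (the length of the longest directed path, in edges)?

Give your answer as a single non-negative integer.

Answer: 4

Derivation:
Op 1: add_edge(B, E). Edges now: 1
Op 2: add_edge(B, A). Edges now: 2
Op 3: add_edge(E, A). Edges now: 3
Op 4: add_edge(B, D). Edges now: 4
Op 5: add_edge(C, A). Edges now: 5
Op 6: add_edge(C, B). Edges now: 6
Op 7: add_edge(D, E). Edges now: 7
Compute levels (Kahn BFS):
  sources (in-degree 0): C
  process C: level=0
    C->A: in-degree(A)=2, level(A)>=1
    C->B: in-degree(B)=0, level(B)=1, enqueue
  process B: level=1
    B->A: in-degree(A)=1, level(A)>=2
    B->D: in-degree(D)=0, level(D)=2, enqueue
    B->E: in-degree(E)=1, level(E)>=2
  process D: level=2
    D->E: in-degree(E)=0, level(E)=3, enqueue
  process E: level=3
    E->A: in-degree(A)=0, level(A)=4, enqueue
  process A: level=4
All levels: A:4, B:1, C:0, D:2, E:3
max level = 4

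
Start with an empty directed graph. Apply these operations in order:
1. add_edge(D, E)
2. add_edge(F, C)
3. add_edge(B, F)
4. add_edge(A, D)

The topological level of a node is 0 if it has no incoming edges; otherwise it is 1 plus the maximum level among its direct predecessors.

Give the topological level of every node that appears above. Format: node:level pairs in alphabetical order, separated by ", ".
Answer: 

Op 1: add_edge(D, E). Edges now: 1
Op 2: add_edge(F, C). Edges now: 2
Op 3: add_edge(B, F). Edges now: 3
Op 4: add_edge(A, D). Edges now: 4
Compute levels (Kahn BFS):
  sources (in-degree 0): A, B
  process A: level=0
    A->D: in-degree(D)=0, level(D)=1, enqueue
  process B: level=0
    B->F: in-degree(F)=0, level(F)=1, enqueue
  process D: level=1
    D->E: in-degree(E)=0, level(E)=2, enqueue
  process F: level=1
    F->C: in-degree(C)=0, level(C)=2, enqueue
  process E: level=2
  process C: level=2
All levels: A:0, B:0, C:2, D:1, E:2, F:1

Answer: A:0, B:0, C:2, D:1, E:2, F:1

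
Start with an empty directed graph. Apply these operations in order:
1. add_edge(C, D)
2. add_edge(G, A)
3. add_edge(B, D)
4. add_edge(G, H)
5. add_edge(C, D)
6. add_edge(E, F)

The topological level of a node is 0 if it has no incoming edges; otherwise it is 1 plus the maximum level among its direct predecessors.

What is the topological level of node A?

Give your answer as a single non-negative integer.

Op 1: add_edge(C, D). Edges now: 1
Op 2: add_edge(G, A). Edges now: 2
Op 3: add_edge(B, D). Edges now: 3
Op 4: add_edge(G, H). Edges now: 4
Op 5: add_edge(C, D) (duplicate, no change). Edges now: 4
Op 6: add_edge(E, F). Edges now: 5
Compute levels (Kahn BFS):
  sources (in-degree 0): B, C, E, G
  process B: level=0
    B->D: in-degree(D)=1, level(D)>=1
  process C: level=0
    C->D: in-degree(D)=0, level(D)=1, enqueue
  process E: level=0
    E->F: in-degree(F)=0, level(F)=1, enqueue
  process G: level=0
    G->A: in-degree(A)=0, level(A)=1, enqueue
    G->H: in-degree(H)=0, level(H)=1, enqueue
  process D: level=1
  process F: level=1
  process A: level=1
  process H: level=1
All levels: A:1, B:0, C:0, D:1, E:0, F:1, G:0, H:1
level(A) = 1

Answer: 1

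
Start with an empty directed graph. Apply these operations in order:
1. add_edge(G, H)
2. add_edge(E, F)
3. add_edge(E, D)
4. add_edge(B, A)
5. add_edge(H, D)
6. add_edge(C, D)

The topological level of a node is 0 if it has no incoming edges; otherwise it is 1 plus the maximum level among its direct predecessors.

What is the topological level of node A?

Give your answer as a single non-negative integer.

Answer: 1

Derivation:
Op 1: add_edge(G, H). Edges now: 1
Op 2: add_edge(E, F). Edges now: 2
Op 3: add_edge(E, D). Edges now: 3
Op 4: add_edge(B, A). Edges now: 4
Op 5: add_edge(H, D). Edges now: 5
Op 6: add_edge(C, D). Edges now: 6
Compute levels (Kahn BFS):
  sources (in-degree 0): B, C, E, G
  process B: level=0
    B->A: in-degree(A)=0, level(A)=1, enqueue
  process C: level=0
    C->D: in-degree(D)=2, level(D)>=1
  process E: level=0
    E->D: in-degree(D)=1, level(D)>=1
    E->F: in-degree(F)=0, level(F)=1, enqueue
  process G: level=0
    G->H: in-degree(H)=0, level(H)=1, enqueue
  process A: level=1
  process F: level=1
  process H: level=1
    H->D: in-degree(D)=0, level(D)=2, enqueue
  process D: level=2
All levels: A:1, B:0, C:0, D:2, E:0, F:1, G:0, H:1
level(A) = 1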